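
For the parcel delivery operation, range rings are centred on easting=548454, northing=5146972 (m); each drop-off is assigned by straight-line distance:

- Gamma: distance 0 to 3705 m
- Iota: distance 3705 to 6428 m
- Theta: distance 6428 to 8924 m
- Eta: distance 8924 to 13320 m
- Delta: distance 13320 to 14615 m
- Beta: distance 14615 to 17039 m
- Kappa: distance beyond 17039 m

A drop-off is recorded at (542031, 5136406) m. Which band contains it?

Distance = √((542031−548454)² + (5136406−5146972)²) = √(41254929.000 + 111640356.000) = 12365.083 m.
8924 ≤ 12365.083 < 13320 → Eta.

Eta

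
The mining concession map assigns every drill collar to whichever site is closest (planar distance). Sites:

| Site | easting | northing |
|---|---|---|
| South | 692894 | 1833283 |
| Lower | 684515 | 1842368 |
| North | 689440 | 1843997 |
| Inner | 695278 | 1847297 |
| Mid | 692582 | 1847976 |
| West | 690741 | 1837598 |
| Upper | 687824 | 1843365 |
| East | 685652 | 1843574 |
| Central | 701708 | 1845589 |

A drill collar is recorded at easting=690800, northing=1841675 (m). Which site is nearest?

North

Squared distances to each site:
South: 74810500.000; Lower: 39981474.000; North: 7241284.000; Inner: 51659368.000; Mid: 42878125.000; West: 16625410.000; Upper: 11712676.000; East: 30108105.000; Central: 134303860.000.
Minimum at North.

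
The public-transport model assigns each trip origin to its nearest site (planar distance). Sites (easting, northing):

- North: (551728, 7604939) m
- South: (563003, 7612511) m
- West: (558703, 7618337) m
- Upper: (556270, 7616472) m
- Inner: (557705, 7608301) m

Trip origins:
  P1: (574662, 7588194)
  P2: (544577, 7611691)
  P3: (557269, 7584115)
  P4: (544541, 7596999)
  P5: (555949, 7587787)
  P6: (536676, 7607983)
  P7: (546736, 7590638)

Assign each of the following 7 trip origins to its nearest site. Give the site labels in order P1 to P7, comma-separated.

Inner, North, North, North, North, North, North

P1 → Inner (d²=691831298.00)
P2 → North (d²=96726305.00)
P3 → North (d²=464341657.00)
P4 → North (d²=114696569.00)
P5 → North (d²=312007945.00)
P6 → North (d²=235828640.00)
P7 → North (d²=229438665.00)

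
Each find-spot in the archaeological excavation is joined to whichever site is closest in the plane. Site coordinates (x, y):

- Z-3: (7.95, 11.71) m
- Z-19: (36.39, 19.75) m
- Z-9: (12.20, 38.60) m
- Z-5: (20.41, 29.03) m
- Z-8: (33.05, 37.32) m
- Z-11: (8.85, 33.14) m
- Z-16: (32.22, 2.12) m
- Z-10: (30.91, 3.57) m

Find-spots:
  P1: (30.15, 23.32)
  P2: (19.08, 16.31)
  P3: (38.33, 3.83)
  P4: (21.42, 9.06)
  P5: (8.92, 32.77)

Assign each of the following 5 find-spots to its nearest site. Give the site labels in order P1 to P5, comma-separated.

P1 → Z-19 (d²=51.68)
P2 → Z-3 (d²=145.04)
P3 → Z-16 (d²=40.26)
P4 → Z-10 (d²=120.20)
P5 → Z-11 (d²=0.14)

Z-19, Z-3, Z-16, Z-10, Z-11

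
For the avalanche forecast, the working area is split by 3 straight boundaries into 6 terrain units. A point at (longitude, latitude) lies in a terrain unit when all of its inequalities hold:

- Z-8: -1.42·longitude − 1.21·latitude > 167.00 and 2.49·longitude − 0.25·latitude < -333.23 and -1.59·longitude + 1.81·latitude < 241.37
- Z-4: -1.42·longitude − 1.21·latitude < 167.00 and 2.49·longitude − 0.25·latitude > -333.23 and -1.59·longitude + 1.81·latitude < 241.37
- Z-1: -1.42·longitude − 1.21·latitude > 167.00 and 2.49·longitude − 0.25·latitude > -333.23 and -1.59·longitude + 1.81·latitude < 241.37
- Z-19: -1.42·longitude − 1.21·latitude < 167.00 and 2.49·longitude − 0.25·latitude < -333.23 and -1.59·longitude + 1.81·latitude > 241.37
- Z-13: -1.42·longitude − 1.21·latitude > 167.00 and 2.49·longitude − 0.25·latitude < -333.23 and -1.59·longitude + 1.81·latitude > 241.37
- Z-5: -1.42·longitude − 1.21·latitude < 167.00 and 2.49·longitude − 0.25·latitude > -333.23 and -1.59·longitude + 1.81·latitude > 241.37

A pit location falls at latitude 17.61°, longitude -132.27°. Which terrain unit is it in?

-1.42·-132.27 − 1.21·17.61 = 166.515, which is < 167.00
2.49·-132.27 − 0.25·17.61 = -333.755, which is < -333.23
-1.59·-132.27 + 1.81·17.61 = 242.183, which is > 241.37
This sign pattern matches Z-19.

Z-19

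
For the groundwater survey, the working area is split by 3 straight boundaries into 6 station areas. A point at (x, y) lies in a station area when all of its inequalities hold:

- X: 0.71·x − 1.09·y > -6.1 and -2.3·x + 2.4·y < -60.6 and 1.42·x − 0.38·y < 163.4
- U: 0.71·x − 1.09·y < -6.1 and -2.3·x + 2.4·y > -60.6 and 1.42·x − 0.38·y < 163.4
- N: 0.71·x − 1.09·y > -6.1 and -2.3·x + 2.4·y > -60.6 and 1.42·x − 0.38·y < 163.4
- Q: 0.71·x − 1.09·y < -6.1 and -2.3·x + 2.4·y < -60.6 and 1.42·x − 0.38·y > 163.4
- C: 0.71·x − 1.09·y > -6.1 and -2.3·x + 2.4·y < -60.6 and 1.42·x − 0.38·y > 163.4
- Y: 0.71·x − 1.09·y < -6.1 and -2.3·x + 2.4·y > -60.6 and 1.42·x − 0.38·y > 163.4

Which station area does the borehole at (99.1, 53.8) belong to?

0.71·99.1 − 1.09·53.8 = 11.719, which is > -6.1
-2.3·99.1 + 2.4·53.8 = -98.810, which is < -60.6
1.42·99.1 − 0.38·53.8 = 120.278, which is < 163.4
This sign pattern matches X.

X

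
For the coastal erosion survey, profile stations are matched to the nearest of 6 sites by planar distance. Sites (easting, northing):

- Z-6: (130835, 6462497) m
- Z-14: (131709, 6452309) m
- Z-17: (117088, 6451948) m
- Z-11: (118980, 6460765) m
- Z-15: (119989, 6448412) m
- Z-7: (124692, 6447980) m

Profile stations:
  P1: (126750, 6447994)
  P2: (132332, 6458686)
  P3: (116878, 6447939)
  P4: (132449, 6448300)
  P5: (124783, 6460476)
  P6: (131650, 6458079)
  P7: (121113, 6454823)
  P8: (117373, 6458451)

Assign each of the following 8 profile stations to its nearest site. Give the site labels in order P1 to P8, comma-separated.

P1 → Z-7 (d²=4235560.00)
P2 → Z-6 (d²=16764730.00)
P3 → Z-15 (d²=9902050.00)
P4 → Z-14 (d²=16619681.00)
P5 → Z-11 (d²=33758330.00)
P6 → Z-6 (d²=20182949.00)
P7 → Z-17 (d²=24466250.00)
P8 → Z-11 (d²=7937045.00)

Z-7, Z-6, Z-15, Z-14, Z-11, Z-6, Z-17, Z-11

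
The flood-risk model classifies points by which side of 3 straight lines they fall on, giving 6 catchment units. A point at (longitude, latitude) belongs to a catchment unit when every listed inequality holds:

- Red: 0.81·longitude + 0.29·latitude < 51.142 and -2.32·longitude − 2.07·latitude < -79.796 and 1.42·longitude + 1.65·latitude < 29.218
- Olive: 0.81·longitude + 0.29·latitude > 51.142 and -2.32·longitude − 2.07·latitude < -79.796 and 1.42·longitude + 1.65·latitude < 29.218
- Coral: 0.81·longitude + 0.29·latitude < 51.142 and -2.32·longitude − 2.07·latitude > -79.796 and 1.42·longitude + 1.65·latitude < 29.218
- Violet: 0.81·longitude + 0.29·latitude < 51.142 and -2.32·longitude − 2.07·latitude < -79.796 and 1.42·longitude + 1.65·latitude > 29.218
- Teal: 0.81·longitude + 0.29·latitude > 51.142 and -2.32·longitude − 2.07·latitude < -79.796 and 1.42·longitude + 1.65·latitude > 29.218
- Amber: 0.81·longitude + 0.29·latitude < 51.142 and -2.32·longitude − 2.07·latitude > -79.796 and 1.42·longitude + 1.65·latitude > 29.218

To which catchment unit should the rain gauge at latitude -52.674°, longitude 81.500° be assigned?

0.81·81.500 + 0.29·-52.674 = 50.740, which is < 51.142
-2.32·81.500 − 2.07·-52.674 = -80.045, which is < -79.796
1.42·81.500 + 1.65·-52.674 = 28.818, which is < 29.218
This sign pattern matches Red.

Red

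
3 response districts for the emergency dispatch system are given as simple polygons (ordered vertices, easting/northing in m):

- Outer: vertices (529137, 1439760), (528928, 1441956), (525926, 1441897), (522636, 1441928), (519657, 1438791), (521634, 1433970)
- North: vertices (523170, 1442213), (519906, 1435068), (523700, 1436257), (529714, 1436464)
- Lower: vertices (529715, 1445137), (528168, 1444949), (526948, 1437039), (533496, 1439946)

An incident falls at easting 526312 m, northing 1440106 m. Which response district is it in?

Outer

Cast a ray rightward from (526312, 1440106). For each polygon, the edges (by vertex number in listed order) whose endpoints lie on opposite sides of northing = 1440106, where each meets that height, and whether that is right or left of the point:
Outer: 1–2 at easting≈529104.1 (right), 4–5 at easting≈520905.8 (left) → 1 crossing.
North: 1–2 at easting≈522207.5 (left), 4–1 at easting≈525568.4 (left) → 0 crossings.
Lower: 2–3 at easting≈527421.0 (right), 4–1 at easting≈533379.5 (right) → 2 crossings.
Only Outer has an odd count, so the point is inside Outer.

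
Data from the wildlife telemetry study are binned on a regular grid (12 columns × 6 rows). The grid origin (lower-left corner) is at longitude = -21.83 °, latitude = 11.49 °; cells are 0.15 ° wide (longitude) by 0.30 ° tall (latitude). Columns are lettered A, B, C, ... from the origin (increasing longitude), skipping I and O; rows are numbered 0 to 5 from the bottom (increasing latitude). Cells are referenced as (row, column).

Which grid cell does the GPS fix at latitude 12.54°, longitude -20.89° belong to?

Column index: ⌊(-20.89 − -21.83) / 0.15⌋ = ⌊6.267⌋ = 6 → column G
Row offset from origin: ⌊(12.54 − 11.49) / 0.30⌋ = ⌊3.500⌋ = 3 → row 3

(3, G)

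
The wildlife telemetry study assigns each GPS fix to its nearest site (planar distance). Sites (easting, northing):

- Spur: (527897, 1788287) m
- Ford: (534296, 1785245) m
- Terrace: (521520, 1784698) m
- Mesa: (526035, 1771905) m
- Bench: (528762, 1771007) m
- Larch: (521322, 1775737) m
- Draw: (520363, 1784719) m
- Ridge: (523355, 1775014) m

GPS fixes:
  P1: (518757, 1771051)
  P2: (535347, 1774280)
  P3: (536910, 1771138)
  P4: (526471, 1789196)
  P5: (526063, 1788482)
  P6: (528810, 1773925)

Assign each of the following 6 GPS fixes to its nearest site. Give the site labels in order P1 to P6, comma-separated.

Larch, Bench, Bench, Spur, Spur, Bench

P1 → Larch (d²=28537821.00)
P2 → Bench (d²=54074754.00)
P3 → Bench (d²=66407065.00)
P4 → Spur (d²=2859757.00)
P5 → Spur (d²=3401581.00)
P6 → Bench (d²=8517028.00)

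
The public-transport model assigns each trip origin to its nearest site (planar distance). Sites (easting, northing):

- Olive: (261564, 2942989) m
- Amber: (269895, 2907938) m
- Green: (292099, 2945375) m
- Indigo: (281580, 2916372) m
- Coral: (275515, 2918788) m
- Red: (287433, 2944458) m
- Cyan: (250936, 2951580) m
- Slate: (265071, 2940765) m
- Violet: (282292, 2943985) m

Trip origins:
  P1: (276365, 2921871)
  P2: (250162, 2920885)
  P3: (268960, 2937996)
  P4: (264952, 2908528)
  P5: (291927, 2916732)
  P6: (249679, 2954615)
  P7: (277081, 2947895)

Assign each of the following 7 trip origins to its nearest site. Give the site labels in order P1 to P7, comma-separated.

Coral, Amber, Slate, Amber, Indigo, Cyan, Violet

P1 → Coral (d²=10227389.00)
P2 → Amber (d²=557016098.00)
P3 → Slate (d²=22791682.00)
P4 → Amber (d²=24781349.00)
P5 → Indigo (d²=107190009.00)
P6 → Cyan (d²=10791274.00)
P7 → Violet (d²=42442621.00)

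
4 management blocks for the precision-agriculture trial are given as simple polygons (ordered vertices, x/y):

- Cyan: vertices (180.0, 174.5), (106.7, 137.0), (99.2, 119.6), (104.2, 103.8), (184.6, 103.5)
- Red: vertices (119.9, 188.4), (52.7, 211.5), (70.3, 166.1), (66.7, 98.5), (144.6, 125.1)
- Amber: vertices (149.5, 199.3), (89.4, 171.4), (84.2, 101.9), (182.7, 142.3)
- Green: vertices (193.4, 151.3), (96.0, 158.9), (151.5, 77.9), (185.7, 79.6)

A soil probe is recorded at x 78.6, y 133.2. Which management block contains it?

Cast a ray rightward from (78.6, 133.2). For each polygon, the edges (by vertex number in listed order) whose endpoints lie on opposite sides of y = 133.2, where each meets that height, and whether that is right or left of the point:
Cyan: 2–3 at x≈105.06 (right), 5–1 at x≈182.68 (right) → 2 crossings.
Red: 3–4 at x≈68.55 (left), 5–1 at x≈141.44 (right) → 1 crossing.
Amber: 2–3 at x≈86.54 (right), 3–4 at x≈160.51 (right) → 2 crossings.
Green: 2–3 at x≈113.61 (right), 4–1 at x≈191.46 (right) → 2 crossings.
Only Red has an odd count, so the point is inside Red.

Red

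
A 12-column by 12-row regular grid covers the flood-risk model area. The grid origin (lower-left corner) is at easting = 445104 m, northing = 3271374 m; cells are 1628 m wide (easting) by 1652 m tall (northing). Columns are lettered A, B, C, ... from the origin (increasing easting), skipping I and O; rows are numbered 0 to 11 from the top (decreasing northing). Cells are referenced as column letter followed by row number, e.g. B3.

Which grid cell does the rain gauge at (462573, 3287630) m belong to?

L2

Column index: ⌊(462573 − 445104) / 1628⌋ = ⌊10.730⌋ = 10 → column L
Row offset from origin: ⌊(3287630 − 3271374) / 1652⌋ = ⌊9.840⌋ = 9 → row 2 (counted from top)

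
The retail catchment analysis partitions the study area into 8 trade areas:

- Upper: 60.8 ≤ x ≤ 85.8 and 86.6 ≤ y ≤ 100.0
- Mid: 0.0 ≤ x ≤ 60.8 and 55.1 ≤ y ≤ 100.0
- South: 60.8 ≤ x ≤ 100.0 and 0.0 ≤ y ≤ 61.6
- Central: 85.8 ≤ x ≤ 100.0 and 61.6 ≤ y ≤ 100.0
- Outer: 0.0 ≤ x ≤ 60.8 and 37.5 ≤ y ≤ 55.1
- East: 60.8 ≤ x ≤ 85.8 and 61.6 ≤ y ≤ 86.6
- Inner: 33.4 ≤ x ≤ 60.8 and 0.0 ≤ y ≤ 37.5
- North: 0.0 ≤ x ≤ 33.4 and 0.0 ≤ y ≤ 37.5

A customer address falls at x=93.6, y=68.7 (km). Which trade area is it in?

The point has x = 93.6 and y = 68.7.
Only Central satisfies 85.8 ≤ x ≤ 100.0 and 61.6 ≤ y ≤ 100.0.

Central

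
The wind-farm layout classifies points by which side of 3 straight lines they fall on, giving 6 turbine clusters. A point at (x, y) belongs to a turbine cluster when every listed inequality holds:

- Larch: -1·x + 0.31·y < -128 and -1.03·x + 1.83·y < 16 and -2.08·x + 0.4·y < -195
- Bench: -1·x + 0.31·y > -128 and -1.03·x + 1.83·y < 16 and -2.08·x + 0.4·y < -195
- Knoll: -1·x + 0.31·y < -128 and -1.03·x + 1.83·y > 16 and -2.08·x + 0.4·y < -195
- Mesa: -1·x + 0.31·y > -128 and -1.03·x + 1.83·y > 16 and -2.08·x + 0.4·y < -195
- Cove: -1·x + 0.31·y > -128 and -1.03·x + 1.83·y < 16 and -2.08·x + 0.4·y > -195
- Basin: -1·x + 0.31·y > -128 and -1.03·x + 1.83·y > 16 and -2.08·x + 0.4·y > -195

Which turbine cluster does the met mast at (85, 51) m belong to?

-1·85 + 0.31·51 = -69.190, which is > -128
-1.03·85 + 1.83·51 = 5.780, which is < 16
-2.08·85 + 0.4·51 = -156.400, which is > -195
This sign pattern matches Cove.

Cove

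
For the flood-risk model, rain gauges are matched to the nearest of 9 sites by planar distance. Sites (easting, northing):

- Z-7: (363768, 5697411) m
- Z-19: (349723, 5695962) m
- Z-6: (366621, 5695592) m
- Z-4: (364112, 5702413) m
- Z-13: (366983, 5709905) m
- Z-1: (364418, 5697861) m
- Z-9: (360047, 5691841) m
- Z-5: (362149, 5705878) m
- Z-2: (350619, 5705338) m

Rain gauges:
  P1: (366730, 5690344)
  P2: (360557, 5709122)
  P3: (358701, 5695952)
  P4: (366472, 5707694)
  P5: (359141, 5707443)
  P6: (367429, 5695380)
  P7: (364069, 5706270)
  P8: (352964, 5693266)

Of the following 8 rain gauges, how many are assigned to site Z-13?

1

P1 → Z-6
P2 → Z-5
P3 → Z-9
P4 → Z-13
P5 → Z-5
P6 → Z-6
P7 → Z-5
P8 → Z-19
1 of the 8 goes to Z-13.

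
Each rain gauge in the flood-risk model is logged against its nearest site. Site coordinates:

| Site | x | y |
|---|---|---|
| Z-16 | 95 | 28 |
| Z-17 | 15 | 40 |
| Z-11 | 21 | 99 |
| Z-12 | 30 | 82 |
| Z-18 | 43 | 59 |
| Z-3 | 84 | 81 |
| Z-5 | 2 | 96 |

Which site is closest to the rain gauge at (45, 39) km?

Squared distances to each site:
Z-16: 2621.000; Z-17: 901.000; Z-11: 4176.000; Z-12: 2074.000; Z-18: 404.000; Z-3: 3285.000; Z-5: 5098.000.
Minimum at Z-18.

Z-18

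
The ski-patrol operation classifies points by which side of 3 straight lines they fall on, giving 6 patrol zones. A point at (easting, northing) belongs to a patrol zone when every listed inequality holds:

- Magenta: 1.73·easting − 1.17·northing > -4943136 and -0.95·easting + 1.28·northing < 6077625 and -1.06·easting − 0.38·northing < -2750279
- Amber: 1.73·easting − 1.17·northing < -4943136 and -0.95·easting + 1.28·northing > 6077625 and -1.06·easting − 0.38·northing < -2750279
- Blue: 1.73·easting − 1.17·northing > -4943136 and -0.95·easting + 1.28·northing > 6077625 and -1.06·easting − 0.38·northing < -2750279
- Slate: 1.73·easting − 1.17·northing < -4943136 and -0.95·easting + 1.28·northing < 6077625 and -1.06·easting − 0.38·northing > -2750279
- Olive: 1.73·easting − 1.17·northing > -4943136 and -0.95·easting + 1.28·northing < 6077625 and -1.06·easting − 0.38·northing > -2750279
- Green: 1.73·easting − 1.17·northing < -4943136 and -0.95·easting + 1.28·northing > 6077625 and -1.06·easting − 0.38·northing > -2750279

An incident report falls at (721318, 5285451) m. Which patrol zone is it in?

1.73·721318 − 1.17·5285451 = -4936097.530, which is > -4943136
-0.95·721318 + 1.28·5285451 = 6080125.180, which is > 6077625
-1.06·721318 − 0.38·5285451 = -2773068.460, which is < -2750279
This sign pattern matches Blue.

Blue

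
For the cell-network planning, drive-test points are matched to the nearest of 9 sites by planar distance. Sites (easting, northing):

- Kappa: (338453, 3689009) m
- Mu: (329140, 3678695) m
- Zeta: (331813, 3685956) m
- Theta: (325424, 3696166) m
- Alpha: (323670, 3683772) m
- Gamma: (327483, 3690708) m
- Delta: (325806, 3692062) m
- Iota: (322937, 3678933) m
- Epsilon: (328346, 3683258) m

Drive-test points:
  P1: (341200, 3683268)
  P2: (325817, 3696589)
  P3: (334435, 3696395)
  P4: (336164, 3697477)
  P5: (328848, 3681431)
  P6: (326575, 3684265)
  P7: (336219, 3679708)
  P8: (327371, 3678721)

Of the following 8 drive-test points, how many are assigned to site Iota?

P1 → Kappa
P2 → Theta
P3 → Kappa
P4 → Kappa
P5 → Epsilon
P6 → Epsilon
P7 → Mu
P8 → Mu
0 of the 8 go to Iota.

0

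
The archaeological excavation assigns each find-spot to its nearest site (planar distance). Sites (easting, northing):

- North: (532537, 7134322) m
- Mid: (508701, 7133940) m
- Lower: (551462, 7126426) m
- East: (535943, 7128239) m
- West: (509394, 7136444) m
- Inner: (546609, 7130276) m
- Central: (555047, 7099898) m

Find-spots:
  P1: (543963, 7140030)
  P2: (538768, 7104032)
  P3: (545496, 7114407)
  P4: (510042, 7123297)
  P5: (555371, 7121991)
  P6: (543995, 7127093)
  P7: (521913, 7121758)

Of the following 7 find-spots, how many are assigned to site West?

0

P1 → Inner
P2 → Central
P3 → Lower
P4 → Mid
P5 → Lower
P6 → Inner
P7 → East
0 of the 7 go to West.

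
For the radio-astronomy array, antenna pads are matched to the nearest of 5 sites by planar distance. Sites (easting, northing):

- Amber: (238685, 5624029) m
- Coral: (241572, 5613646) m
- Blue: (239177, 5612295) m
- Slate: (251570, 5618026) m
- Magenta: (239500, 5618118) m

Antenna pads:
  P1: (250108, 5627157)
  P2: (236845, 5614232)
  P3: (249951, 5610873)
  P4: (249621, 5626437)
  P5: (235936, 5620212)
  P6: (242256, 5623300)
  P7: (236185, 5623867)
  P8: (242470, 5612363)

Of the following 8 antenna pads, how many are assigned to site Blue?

1

P1 → Slate
P2 → Blue
P3 → Slate
P4 → Slate
P5 → Magenta
P6 → Amber
P7 → Amber
P8 → Coral
1 of the 8 goes to Blue.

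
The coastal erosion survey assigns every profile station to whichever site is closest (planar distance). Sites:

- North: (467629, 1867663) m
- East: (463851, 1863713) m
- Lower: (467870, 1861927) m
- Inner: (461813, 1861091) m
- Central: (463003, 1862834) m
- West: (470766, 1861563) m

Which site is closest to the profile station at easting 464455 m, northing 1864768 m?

East

Squared distances to each site:
North: 18455301.000; East: 1477841.000; Lower: 19733506.000; Inner: 20500493.000; Central: 5848660.000; West: 50100746.000.
Minimum at East.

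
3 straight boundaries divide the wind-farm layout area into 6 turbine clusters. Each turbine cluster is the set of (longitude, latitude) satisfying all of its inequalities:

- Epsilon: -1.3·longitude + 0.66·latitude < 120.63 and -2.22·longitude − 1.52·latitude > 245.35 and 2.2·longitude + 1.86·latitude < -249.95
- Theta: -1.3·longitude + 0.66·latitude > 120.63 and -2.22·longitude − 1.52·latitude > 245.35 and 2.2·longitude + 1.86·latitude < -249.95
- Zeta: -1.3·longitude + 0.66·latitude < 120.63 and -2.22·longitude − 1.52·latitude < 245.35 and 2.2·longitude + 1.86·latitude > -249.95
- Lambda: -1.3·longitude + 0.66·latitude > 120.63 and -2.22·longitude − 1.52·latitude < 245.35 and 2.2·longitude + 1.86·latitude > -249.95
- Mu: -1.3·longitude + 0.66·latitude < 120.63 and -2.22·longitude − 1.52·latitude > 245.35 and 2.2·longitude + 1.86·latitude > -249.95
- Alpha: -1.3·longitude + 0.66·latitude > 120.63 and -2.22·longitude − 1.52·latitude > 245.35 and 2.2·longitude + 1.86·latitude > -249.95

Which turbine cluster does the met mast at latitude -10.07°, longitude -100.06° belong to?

Lambda

-1.3·-100.06 + 0.66·-10.07 = 123.432, which is > 120.63
-2.22·-100.06 − 1.52·-10.07 = 237.440, which is < 245.35
2.2·-100.06 + 1.86·-10.07 = -238.862, which is > -249.95
This sign pattern matches Lambda.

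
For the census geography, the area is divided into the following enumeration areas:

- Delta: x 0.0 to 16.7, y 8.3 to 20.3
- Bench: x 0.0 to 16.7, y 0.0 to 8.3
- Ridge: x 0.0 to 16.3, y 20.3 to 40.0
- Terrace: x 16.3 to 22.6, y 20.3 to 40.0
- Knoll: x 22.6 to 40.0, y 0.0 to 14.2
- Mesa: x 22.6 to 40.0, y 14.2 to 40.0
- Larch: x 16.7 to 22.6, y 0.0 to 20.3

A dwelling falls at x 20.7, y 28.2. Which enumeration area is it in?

Terrace

The point has x = 20.7 and y = 28.2.
Only Terrace satisfies 16.3 ≤ x ≤ 22.6 and 20.3 ≤ y ≤ 40.0.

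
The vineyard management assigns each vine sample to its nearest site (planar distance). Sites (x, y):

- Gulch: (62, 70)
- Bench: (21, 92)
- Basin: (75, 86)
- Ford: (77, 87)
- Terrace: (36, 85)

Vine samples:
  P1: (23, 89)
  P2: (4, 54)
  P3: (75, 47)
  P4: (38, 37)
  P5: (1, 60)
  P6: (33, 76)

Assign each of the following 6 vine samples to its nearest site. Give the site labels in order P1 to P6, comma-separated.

P1 → Bench (d²=13.00)
P2 → Bench (d²=1733.00)
P3 → Gulch (d²=698.00)
P4 → Gulch (d²=1665.00)
P5 → Bench (d²=1424.00)
P6 → Terrace (d²=90.00)

Bench, Bench, Gulch, Gulch, Bench, Terrace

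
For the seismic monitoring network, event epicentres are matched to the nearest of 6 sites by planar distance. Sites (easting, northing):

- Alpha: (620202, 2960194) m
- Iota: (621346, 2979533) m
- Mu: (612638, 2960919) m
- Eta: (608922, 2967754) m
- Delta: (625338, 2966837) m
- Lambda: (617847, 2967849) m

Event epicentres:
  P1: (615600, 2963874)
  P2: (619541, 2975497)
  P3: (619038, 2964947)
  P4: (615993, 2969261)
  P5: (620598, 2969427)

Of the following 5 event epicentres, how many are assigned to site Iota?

1

P1 → Mu
P2 → Iota
P3 → Lambda
P4 → Lambda
P5 → Lambda
1 of the 5 goes to Iota.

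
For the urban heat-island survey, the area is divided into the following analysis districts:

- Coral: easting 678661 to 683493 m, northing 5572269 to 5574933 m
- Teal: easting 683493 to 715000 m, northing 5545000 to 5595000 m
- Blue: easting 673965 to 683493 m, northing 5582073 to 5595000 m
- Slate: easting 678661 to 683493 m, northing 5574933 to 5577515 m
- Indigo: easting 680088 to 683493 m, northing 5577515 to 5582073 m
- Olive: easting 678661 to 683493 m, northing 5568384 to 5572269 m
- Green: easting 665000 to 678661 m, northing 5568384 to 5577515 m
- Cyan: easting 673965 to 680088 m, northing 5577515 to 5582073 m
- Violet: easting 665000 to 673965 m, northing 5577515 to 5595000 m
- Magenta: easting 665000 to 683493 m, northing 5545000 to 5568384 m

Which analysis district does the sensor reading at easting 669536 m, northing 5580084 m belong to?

The point has easting = 669536 and northing = 5580084.
Only Violet satisfies 665000 ≤ easting ≤ 673965 and 5577515 ≤ northing ≤ 5595000.

Violet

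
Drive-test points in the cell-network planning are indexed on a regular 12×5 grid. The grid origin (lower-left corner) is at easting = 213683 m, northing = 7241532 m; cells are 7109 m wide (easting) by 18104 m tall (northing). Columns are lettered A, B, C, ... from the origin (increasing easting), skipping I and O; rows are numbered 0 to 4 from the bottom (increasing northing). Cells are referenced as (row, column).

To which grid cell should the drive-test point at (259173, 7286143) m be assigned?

(2, G)

Column index: ⌊(259173 − 213683) / 7109⌋ = ⌊6.399⌋ = 6 → column G
Row offset from origin: ⌊(7286143 − 7241532) / 18104⌋ = ⌊2.464⌋ = 2 → row 2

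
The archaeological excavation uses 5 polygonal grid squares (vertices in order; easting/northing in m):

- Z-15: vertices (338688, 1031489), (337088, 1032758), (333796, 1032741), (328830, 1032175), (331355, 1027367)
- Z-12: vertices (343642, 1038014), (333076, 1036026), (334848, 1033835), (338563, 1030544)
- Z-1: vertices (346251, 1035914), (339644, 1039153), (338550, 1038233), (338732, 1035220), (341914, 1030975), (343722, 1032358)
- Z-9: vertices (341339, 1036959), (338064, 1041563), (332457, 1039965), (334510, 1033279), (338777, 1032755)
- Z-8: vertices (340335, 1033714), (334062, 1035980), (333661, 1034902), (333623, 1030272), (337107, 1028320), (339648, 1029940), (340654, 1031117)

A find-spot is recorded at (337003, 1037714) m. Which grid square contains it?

Z-9

Cast a ray rightward from (337003, 1037714). For each polygon, the edges (by vertex number in listed order) whose endpoints lie on opposite sides of northing = 1037714, where each meets that height, and whether that is right or left of the point:
Z-15: no edge straddles that height → 0 crossings.
Z-12: 1–2 at easting≈342047.5 (right), 4–1 at easting≈343438.0 (right) → 2 crossings.
Z-1: 1–2 at easting≈342579.3 (right), 3–4 at easting≈338581.4 (right) → 2 crossings.
Z-9: 1–2 at easting≈340801.9 (right), 3–4 at easting≈333148.2 (left) → 1 crossing.
Z-8: no edge straddles that height → 0 crossings.
Only Z-9 has an odd count, so the point is inside Z-9.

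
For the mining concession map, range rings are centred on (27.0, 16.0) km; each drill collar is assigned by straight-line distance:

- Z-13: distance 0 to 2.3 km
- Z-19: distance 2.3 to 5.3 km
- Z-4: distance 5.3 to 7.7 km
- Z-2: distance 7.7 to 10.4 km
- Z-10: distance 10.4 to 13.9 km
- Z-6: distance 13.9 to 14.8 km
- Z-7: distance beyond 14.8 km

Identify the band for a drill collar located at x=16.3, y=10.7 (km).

Z-10

Distance = √((16.3−27.0)² + (10.7−16.0)²) = √(114.490 + 28.090) = 11.941 km.
10.4 ≤ 11.941 < 13.9 → Z-10.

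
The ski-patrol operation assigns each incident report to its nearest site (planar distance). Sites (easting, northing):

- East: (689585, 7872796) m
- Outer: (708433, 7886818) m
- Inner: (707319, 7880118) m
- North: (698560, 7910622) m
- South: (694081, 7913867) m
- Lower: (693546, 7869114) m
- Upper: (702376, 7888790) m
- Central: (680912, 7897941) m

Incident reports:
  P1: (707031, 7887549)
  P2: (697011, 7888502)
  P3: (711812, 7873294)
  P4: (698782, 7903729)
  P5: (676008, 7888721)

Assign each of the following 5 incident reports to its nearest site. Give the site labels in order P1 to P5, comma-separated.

Outer, Upper, Inner, North, Central

P1 → Outer (d²=2499965.00)
P2 → Upper (d²=28866169.00)
P3 → Inner (d²=66754025.00)
P4 → North (d²=47562733.00)
P5 → Central (d²=109057616.00)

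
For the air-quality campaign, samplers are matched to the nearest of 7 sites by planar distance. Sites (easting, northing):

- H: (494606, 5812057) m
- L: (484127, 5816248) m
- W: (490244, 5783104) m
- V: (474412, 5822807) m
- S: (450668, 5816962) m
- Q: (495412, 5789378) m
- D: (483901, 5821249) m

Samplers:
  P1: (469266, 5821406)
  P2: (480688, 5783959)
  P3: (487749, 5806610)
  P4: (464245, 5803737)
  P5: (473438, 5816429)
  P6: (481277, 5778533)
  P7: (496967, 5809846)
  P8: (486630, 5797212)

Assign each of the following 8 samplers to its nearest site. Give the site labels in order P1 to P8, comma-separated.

P1 → V (d²=28444117.00)
P2 → W (d²=92048161.00)
P3 → H (d²=76688258.00)
P4 → S (d²=359235554.00)
P5 → V (d²=41627560.00)
P6 → W (d²=101301130.00)
P7 → H (d²=10462842.00)
P8 → Q (d²=138495080.00)

V, W, H, S, V, W, H, Q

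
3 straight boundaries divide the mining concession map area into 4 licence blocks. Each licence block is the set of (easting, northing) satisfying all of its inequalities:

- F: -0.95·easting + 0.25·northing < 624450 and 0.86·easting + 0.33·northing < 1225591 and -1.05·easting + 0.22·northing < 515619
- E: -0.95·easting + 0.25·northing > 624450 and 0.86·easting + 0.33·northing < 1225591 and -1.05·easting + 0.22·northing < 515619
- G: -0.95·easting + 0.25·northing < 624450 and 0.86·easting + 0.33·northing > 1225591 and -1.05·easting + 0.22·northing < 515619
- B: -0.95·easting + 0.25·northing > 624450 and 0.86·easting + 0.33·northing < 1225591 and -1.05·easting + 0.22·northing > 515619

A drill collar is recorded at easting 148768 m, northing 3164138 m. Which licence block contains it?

-0.95·148768 + 0.25·3164138 = 649704.900, which is > 624450
0.86·148768 + 0.33·3164138 = 1172106.020, which is < 1225591
-1.05·148768 + 0.22·3164138 = 539903.960, which is > 515619
This sign pattern matches B.

B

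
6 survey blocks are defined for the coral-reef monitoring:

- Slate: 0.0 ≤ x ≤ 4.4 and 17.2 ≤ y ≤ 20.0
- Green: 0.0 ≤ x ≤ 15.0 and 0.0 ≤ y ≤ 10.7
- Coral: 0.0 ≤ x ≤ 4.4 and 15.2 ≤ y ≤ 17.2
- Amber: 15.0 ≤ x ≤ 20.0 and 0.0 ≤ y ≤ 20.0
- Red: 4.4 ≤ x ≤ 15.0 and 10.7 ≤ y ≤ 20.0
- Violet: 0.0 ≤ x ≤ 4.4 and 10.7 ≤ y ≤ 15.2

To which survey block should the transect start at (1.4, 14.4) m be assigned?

Violet

The point has x = 1.4 and y = 14.4.
Only Violet satisfies 0.0 ≤ x ≤ 4.4 and 10.7 ≤ y ≤ 15.2.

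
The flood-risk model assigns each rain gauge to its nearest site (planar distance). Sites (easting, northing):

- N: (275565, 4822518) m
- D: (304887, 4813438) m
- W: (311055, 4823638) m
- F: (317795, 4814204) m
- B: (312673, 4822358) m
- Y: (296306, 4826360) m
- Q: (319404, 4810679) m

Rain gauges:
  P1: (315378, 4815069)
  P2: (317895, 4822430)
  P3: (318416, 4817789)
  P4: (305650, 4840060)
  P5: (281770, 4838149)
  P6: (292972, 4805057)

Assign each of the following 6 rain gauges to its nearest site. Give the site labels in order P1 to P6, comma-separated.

F, B, F, Y, N, D

P1 → F (d²=6590114.00)
P2 → B (d²=27274468.00)
P3 → F (d²=13237866.00)
P4 → Y (d²=275000336.00)
P5 → N (d²=282830186.00)
P6 → D (d²=212208386.00)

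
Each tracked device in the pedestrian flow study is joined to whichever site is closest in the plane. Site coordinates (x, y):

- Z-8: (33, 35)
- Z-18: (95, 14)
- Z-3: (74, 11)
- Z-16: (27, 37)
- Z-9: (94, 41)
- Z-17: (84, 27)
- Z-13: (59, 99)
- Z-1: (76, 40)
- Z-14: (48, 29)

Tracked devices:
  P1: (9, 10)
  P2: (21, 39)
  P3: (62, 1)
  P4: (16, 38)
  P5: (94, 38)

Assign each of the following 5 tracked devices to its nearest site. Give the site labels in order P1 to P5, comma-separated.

P1 → Z-16 (d²=1053.00)
P2 → Z-16 (d²=40.00)
P3 → Z-3 (d²=244.00)
P4 → Z-16 (d²=122.00)
P5 → Z-9 (d²=9.00)

Z-16, Z-16, Z-3, Z-16, Z-9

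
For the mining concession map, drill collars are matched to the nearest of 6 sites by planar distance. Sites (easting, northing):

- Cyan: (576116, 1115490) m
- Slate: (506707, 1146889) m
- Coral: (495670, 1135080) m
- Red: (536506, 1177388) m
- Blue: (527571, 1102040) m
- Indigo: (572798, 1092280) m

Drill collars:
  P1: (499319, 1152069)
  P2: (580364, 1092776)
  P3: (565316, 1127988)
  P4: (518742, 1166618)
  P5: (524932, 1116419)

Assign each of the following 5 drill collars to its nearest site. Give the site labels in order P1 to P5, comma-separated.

P1 → Slate (d²=81414944.00)
P2 → Indigo (d²=57490372.00)
P3 → Cyan (d²=272840004.00)
P4 → Red (d²=431552596.00)
P5 → Blue (d²=213719962.00)

Slate, Indigo, Cyan, Red, Blue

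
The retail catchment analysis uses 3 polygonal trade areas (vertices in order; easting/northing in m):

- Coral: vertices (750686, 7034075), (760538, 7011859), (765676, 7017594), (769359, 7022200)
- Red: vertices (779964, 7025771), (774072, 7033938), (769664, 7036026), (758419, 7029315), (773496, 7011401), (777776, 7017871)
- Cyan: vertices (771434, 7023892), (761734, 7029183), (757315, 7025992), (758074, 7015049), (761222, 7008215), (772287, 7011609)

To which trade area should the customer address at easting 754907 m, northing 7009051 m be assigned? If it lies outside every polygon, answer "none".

none

Cast a ray rightward from (754907, 7009051). For each polygon, the edges (by vertex number in listed order) whose endpoints lie on opposite sides of northing = 7009051, where each meets that height, and whether that is right or left of the point:
Coral: no edge straddles that height → 0 crossings.
Red: no edge straddles that height → 0 crossings.
Cyan: 4–5 at easting≈760836.9 (right), 5–6 at easting≈763947.5 (right) → 2 crossings.
All counts are even, so the point lies outside every listed polygon.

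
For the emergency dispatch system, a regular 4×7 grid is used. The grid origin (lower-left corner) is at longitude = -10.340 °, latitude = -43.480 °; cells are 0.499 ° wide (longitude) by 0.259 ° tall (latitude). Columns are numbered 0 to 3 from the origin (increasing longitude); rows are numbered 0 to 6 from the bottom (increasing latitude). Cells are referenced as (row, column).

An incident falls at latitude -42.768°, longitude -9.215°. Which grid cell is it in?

Column index: ⌊(-9.215 − -10.340) / 0.499⌋ = ⌊2.255⌋ = 2
Row offset from origin: ⌊(-42.768 − -43.480) / 0.259⌋ = ⌊2.749⌋ = 2 → row 2

(2, 2)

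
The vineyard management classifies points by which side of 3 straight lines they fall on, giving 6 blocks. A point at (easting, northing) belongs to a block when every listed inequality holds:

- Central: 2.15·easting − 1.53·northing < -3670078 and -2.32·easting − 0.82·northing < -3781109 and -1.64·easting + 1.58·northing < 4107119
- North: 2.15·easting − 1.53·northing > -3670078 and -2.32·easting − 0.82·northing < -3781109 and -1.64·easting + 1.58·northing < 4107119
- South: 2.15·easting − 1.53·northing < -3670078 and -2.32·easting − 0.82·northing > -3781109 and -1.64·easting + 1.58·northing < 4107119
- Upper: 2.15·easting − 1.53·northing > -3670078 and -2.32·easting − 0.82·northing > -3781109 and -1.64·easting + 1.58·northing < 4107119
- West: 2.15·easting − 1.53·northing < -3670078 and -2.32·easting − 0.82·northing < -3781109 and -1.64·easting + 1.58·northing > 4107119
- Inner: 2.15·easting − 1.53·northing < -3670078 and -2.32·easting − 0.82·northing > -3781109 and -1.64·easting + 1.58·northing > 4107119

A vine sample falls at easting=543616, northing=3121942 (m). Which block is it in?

2.15·543616 − 1.53·3121942 = -3607796.860, which is > -3670078
-2.32·543616 − 0.82·3121942 = -3821181.560, which is < -3781109
-1.64·543616 + 1.58·3121942 = 4041138.120, which is < 4107119
This sign pattern matches North.

North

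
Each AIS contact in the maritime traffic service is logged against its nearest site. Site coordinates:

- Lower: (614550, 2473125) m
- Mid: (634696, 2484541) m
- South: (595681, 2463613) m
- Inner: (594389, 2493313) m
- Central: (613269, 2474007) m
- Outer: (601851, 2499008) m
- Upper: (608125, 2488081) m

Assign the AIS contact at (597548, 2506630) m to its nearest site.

Squared distances to each site:
Lower: 1411653029.000; Mid: 1867897825.000; South: 1853947978.000; Inner: 187321770.000; Central: 1311409970.000; Outer: 76610693.000; Upper: 455938330.000.
Minimum at Outer.

Outer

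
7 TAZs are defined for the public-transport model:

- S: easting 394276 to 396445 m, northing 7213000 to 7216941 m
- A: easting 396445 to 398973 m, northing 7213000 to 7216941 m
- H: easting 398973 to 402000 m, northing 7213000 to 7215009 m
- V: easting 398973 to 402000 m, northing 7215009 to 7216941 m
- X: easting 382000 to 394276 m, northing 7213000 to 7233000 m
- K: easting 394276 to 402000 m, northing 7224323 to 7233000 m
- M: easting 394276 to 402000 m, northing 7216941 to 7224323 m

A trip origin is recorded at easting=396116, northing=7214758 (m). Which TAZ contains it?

The point has easting = 396116 and northing = 7214758.
Only S satisfies 394276 ≤ easting ≤ 396445 and 7213000 ≤ northing ≤ 7216941.

S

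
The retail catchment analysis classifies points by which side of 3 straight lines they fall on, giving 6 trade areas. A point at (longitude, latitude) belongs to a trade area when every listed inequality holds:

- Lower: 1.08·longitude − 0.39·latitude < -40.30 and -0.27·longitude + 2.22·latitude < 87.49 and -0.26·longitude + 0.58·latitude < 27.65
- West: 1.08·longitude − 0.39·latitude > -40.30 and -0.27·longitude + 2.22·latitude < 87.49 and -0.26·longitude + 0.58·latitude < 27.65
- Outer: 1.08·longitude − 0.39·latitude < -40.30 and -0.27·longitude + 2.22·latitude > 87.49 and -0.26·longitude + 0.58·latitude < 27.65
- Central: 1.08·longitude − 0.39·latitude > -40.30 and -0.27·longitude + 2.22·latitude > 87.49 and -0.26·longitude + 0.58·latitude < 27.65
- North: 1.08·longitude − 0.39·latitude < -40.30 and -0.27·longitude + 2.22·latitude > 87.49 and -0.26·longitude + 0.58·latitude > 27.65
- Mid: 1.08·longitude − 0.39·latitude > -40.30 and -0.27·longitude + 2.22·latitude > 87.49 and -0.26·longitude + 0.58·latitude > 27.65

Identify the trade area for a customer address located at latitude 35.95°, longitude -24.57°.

1.08·-24.57 − 0.39·35.95 = -40.556, which is < -40.30
-0.27·-24.57 + 2.22·35.95 = 86.443, which is < 87.49
-0.26·-24.57 + 0.58·35.95 = 27.239, which is < 27.65
This sign pattern matches Lower.

Lower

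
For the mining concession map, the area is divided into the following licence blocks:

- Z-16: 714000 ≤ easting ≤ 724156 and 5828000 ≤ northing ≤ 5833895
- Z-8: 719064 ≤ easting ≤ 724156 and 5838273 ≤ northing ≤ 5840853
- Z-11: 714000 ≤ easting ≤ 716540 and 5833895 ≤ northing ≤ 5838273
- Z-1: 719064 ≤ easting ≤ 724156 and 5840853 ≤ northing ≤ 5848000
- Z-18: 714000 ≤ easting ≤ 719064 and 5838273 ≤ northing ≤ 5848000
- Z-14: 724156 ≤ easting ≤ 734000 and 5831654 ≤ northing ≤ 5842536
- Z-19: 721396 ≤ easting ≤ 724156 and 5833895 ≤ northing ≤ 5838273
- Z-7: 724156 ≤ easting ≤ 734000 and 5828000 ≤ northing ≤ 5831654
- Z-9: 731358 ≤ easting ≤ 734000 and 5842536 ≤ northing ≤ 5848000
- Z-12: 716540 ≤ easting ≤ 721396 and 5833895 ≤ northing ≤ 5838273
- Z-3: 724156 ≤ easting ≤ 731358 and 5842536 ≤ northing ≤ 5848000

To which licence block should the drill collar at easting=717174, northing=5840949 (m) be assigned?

Z-18

The point has easting = 717174 and northing = 5840949.
Only Z-18 satisfies 714000 ≤ easting ≤ 719064 and 5838273 ≤ northing ≤ 5848000.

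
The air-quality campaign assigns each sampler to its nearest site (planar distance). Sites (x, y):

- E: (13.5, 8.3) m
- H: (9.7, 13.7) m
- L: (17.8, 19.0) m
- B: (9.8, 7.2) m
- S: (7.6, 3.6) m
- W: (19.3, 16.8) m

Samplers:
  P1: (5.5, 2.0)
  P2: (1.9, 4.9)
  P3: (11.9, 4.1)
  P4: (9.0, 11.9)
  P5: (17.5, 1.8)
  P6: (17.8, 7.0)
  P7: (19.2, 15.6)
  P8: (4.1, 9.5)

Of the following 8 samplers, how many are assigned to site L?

P1 → S
P2 → S
P3 → B
P4 → H
P5 → E
P6 → E
P7 → W
P8 → B
0 of the 8 go to L.

0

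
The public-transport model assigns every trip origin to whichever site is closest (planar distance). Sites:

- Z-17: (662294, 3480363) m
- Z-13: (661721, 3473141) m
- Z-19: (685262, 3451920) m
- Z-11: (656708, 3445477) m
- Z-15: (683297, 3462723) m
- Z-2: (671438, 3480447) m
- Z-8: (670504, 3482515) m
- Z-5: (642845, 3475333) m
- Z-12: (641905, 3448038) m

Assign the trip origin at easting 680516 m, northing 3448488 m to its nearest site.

Squared distances to each site:
Z-17: 1348056909.000; Z-13: 961022434.000; Z-19: 34303140.000; Z-11: 575886985.000; Z-15: 210369186.000; Z-2: 1103787765.000; Z-8: 1258076873.000; Z-5: 2139758266.000; Z-12: 1491011821.000.
Minimum at Z-19.

Z-19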